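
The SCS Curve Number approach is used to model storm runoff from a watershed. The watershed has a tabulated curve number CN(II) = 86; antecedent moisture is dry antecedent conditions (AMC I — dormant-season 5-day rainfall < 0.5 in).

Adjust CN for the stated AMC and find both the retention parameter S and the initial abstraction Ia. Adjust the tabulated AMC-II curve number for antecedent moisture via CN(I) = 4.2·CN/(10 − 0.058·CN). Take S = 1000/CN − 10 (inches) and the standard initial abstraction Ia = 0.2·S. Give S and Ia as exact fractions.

S = 500/129 in ≈ 3.876 in; Ia = 100/129 in ≈ 0.775 in

Adjust CN=86 to AMC I: 4.2·86/(10 − 0.058·86) → (1806/5) ÷ (1253/250) = 12900/179 ≈ 72.067
S = 1000/(12900/179) − 10 = 500/129 in ≈ 3.876 in
Ia = 0.2S: 0.2·3.876 = 0.775 in (exactly 100/129)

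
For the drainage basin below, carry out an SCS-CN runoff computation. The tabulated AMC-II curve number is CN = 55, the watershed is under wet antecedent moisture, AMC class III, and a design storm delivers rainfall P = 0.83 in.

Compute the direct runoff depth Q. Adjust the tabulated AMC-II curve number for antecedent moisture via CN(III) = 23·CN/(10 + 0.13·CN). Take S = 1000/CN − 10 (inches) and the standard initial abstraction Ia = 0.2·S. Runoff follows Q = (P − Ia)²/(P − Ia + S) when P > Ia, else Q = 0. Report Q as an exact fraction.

Adjust CN=55 to AMC III: 23·55/(10 + 0.13·55) → 1265 ÷ (343/20) = 25300/343 ≈ 73.761
S = 1000/(25300/343) − 10 = 900/253 in ≈ 3.557 in
Initial abstraction Ia = S/5 = (900/253)/5 = 180/253 ≈ 0.711 in
Since P=0.830 > Ia=0.711: effective rainfall P−Ia = 2999/25300 in
Q = (2999/25300)²/((2999/25300) + 900/253) = (8994001/640090000)/(92999/25300) = 8994001/2352874700 in ≈ 0.004 in

Q = 8994001/2352874700 in ≈ 0.004 in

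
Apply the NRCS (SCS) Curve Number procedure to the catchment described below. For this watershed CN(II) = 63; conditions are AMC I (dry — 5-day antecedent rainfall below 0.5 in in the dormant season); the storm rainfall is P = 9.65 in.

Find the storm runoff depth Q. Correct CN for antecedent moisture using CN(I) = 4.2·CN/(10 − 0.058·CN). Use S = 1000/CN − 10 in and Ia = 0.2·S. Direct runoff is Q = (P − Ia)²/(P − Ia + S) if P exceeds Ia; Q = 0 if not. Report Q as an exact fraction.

Dry (AMC I): CN(I) = 4.2·63/(10 − 0.058·63) = (1323/5)/(3173/500) = 132300/3173 ≈ 41.696
S = 1000/(132300/3173) − 10 = 18500/1323 in ≈ 13.983 in
Initial abstraction Ia = S/5 = (18500/1323)/5 = 3700/1323 ≈ 2.797 in
P − Ia = 9.650 − 2.797 = 181339/26460 ≈ 6.853 in (> 0, runoff occurs)
Q = (181339/26460)²/((181339/26460) + 18500/1323) = (32883832921/700131600)/(551339/26460) = 32883832921/14588429940 in ≈ 2.254 in

Q = 32883832921/14588429940 in ≈ 2.254 in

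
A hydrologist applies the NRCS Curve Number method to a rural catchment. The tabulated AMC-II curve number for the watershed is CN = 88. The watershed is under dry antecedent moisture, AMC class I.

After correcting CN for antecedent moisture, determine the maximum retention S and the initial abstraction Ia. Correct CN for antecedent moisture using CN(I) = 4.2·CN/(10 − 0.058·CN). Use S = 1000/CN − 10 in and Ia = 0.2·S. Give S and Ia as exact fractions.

Dry (AMC I): CN(I) = 4.2·88/(10 − 0.058·88) = (1848/5)/(612/125) = 3850/51 ≈ 75.490
Max retention: S = 1000/(3850/51) − 10 = 250/77 in (≈ 3.247 in)
Ia = 0.2S: 0.2·3.247 = 0.649 in (exactly 50/77)

S = 250/77 in ≈ 3.247 in; Ia = 50/77 in ≈ 0.649 in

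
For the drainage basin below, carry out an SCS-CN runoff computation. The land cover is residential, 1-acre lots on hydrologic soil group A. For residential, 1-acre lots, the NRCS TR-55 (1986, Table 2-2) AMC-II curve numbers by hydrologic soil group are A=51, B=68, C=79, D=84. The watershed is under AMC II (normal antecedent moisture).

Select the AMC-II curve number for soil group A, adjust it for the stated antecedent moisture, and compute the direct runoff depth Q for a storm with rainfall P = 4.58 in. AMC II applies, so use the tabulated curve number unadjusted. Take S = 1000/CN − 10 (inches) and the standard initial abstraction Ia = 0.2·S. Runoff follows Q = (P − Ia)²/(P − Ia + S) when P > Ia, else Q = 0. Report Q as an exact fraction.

NRCS table: residential, 1-acre lots, soil group A → CN(II) = 51
Average conditions: CN = 51 (no AMC adjustment).
Retention S: 1000/CN − 10 with CN=51.000 → S = 490/51 ≈ 9.608 in
Initial abstraction Ia = S/5 = (490/51)/5 = 98/51 ≈ 1.922 in
P − Ia = 4.580 − 1.922 = 6779/2550 ≈ 2.658 in (> 0, runoff occurs)
Runoff Q = (P−Ia)²/(P−Ia+S) = (2.658)²/(2.658+9.608) = 45954841/79761450 ≈ 0.576 in

Q = 45954841/79761450 in ≈ 0.576 in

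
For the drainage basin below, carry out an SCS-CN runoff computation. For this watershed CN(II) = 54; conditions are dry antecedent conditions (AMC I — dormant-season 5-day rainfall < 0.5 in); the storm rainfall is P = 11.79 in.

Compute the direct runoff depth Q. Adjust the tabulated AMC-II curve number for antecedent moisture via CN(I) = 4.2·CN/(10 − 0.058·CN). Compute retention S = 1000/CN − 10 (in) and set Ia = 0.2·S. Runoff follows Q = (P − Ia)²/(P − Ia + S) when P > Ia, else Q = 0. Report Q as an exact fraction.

Q = 192276111049/90067553100 in ≈ 2.135 in

CN(I) from CN(II)=54: (4.2·54)/(10 − 0.058·54) = 56700/1717 ≈ 33.023
Max retention: S = 1000/(56700/1717) − 10 = 11500/567 in (≈ 20.282 in)
Ia = 0.2·(11500/567) = 2300/567 in ≈ 4.056 in
P − Ia = 11.790 − 4.056 = 438493/56700 ≈ 7.734 in (> 0, runoff occurs)
Q: (438493/56700)² ÷ (1588493/56700) = 192276111049/90067553100 in (≈ 2.135 in)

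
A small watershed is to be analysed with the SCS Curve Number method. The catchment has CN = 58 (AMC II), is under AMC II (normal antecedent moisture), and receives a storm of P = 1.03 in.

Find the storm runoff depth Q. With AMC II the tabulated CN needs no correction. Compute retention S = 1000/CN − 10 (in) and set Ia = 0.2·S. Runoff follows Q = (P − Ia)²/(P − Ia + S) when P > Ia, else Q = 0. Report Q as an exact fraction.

AMC II — tabulated CN = 58 applies directly.
S = 1000/58 − 10 = 210/29 in ≈ 7.241 in
Ia = 0.2S: 0.2·7.241 = 1.448 in (exactly 42/29)
P = 1.030 ≤ Ia = 1.448 in: entire storm abstracted, Q = 0.

Q = 0 in ≈ 0.000 in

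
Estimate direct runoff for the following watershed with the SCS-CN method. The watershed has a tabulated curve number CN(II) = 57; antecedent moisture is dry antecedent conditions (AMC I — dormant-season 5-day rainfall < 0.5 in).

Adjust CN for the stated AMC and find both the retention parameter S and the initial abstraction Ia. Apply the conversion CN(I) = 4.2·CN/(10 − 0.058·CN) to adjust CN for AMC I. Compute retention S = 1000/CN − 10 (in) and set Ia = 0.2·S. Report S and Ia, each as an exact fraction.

S = 21500/1197 in ≈ 17.962 in; Ia = 4300/1197 in ≈ 3.592 in

Adjust CN=57 to AMC I: 4.2·57/(10 − 0.058·57) → (1197/5) ÷ (3347/500) = 119700/3347 ≈ 35.763
Max retention: S = 1000/(119700/3347) − 10 = 21500/1197 in (≈ 17.962 in)
Ia = 0.2·(21500/1197) = 4300/1197 in ≈ 3.592 in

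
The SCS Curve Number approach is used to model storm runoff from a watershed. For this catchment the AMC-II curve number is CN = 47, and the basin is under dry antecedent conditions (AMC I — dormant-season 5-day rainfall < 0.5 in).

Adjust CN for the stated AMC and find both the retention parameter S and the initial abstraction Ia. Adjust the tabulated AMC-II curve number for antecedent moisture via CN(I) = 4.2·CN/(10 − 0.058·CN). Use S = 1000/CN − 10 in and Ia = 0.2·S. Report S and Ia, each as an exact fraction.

Dry (AMC I): CN(I) = 4.2·47/(10 − 0.058·47) = (987/5)/(3637/500) = 98700/3637 ≈ 27.138
Max retention: S = 1000/(98700/3637) − 10 = 26500/987 in (≈ 26.849 in)
Ia = 0.2S: 0.2·26.849 = 5.370 in (exactly 5300/987)

S = 26500/987 in ≈ 26.849 in; Ia = 5300/987 in ≈ 5.370 in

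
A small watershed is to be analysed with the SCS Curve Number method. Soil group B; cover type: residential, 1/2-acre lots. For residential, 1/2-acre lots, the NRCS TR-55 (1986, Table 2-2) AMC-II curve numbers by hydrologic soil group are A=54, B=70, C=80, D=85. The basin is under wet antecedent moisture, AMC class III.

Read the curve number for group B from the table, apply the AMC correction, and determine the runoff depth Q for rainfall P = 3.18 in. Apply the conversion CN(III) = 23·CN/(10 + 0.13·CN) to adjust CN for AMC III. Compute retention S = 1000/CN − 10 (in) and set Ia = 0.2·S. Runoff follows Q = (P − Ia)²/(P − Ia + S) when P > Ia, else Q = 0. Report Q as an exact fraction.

Q = 170238267/100890650 in ≈ 1.687 in

NRCS table: residential, 1/2-acre lots, soil group B → CN(II) = 70
CN(III) from CN(II)=70: (23·70)/(10 + 0.13·70) = 16100/191 ≈ 84.293
Max retention: S = 1000/(16100/191) − 10 = 300/161 in (≈ 1.863 in)
Initial abstraction Ia = S/5 = (300/161)/5 = 60/161 ≈ 0.373 in
P − Ia = 3.180 − 0.373 = 22599/8050 ≈ 2.807 in (> 0, runoff occurs)
Q: (22599/8050)² ÷ (37599/8050) = 170238267/100890650 in (≈ 1.687 in)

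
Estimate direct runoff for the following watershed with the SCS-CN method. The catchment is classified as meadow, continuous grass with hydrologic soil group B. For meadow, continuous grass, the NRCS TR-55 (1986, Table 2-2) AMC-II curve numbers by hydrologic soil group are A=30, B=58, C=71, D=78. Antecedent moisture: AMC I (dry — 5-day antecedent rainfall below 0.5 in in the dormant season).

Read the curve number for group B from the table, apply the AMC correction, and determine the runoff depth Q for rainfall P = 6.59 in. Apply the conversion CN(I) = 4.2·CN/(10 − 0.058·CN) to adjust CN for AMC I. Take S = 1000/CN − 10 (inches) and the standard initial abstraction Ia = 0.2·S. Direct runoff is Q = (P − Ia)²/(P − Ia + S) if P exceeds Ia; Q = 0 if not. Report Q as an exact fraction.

Q = 83010321/171421900 in ≈ 0.484 in

NRCS table: meadow, continuous grass, soil group B → CN(II) = 58
CN(I) from CN(II)=58: (4.2·58)/(10 − 0.058·58) = 2900/79 ≈ 36.709
Max retention: S = 1000/(2900/79) − 10 = 500/29 in (≈ 17.241 in)
Ia = 0.2S: 0.2·17.241 = 3.448 in (exactly 100/29)
Excess rainfall: 6.590 − 3.448 = 3.142 in; P > Ia so Q > 0
Runoff Q = (P−Ia)²/(P−Ia+S) = (3.142)²/(3.142+17.241) = 83010321/171421900 ≈ 0.484 in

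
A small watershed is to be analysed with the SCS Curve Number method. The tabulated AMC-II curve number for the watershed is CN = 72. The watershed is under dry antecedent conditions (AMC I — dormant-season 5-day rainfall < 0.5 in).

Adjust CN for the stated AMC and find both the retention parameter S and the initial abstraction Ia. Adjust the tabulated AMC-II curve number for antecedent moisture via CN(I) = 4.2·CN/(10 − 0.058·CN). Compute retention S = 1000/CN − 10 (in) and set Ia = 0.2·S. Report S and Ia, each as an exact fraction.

Dry (AMC I): CN(I) = 4.2·72/(10 − 0.058·72) = (1512/5)/(728/125) = 675/13 ≈ 51.923
Max retention: S = 1000/(675/13) − 10 = 250/27 in (≈ 9.259 in)
Initial abstraction Ia = S/5 = (250/27)/5 = 50/27 ≈ 1.852 in

S = 250/27 in ≈ 9.259 in; Ia = 50/27 in ≈ 1.852 in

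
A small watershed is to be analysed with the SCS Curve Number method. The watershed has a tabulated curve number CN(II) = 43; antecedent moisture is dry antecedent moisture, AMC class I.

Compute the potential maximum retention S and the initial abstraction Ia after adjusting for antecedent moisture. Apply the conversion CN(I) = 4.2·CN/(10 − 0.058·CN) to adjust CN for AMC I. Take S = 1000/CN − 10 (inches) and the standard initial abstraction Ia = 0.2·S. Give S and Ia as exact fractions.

Adjust CN=43 to AMC I: 4.2·43/(10 − 0.058·43) → (903/5) ÷ (3753/500) = 30100/1251 ≈ 24.061
S = 1000/(30100/1251) − 10 = 9500/301 in ≈ 31.561 in
Initial abstraction Ia = S/5 = (9500/301)/5 = 1900/301 ≈ 6.312 in

S = 9500/301 in ≈ 31.561 in; Ia = 1900/301 in ≈ 6.312 in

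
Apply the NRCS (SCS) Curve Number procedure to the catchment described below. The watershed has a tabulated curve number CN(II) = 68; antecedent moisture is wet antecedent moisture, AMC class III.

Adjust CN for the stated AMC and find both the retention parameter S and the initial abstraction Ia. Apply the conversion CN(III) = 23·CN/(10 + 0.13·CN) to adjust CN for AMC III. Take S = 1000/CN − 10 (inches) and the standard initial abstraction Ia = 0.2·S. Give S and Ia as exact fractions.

Wet (AMC III): CN(III) = 23·68/(10 + 0.13·68) = 1564/(471/25) = 39100/471 ≈ 83.015
Retention S: 1000/CN − 10 with CN=83.015 → S = 800/391 ≈ 2.046 in
Ia = 0.2S: 0.2·2.046 = 0.409 in (exactly 160/391)

S = 800/391 in ≈ 2.046 in; Ia = 160/391 in ≈ 0.409 in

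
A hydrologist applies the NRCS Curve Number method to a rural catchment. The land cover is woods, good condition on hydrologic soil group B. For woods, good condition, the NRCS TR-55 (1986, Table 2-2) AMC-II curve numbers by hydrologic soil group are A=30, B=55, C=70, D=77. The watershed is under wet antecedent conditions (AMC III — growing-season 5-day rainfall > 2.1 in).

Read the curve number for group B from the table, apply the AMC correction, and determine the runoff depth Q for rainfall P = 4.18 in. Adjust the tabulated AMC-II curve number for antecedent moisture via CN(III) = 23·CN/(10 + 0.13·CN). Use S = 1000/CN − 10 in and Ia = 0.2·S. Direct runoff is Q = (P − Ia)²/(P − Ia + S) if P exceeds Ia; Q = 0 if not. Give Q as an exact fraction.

Q = 1925191129/1124294050 in ≈ 1.712 in

NRCS table: woods, good condition, soil group B → CN(II) = 55
CN(III) from CN(II)=55: (23·55)/(10 + 0.13·55) = 25300/343 ≈ 73.761
Retention S: 1000/CN − 10 with CN=73.761 → S = 900/253 ≈ 3.557 in
Ia = 0.2·(900/253) = 180/253 in ≈ 0.711 in
P − Ia = 4.180 − 0.711 = 43877/12650 ≈ 3.469 in (> 0, runoff occurs)
Q = (43877/12650)²/((43877/12650) + 900/253) = (1925191129/160022500)/(88877/12650) = 1925191129/1124294050 in ≈ 1.712 in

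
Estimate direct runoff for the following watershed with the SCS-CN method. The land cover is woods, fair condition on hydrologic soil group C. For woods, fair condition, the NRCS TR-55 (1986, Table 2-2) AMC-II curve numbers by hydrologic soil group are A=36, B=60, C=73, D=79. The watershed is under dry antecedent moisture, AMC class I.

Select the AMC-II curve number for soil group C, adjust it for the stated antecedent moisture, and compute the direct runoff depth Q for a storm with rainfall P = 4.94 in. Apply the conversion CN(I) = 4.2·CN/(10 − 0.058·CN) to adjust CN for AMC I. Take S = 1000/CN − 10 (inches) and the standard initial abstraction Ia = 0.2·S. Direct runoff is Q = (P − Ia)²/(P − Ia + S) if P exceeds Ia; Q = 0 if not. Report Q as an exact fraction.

NRCS table: woods, fair condition, soil group C → CN(II) = 73
Dry (AMC I): CN(I) = 4.2·73/(10 − 0.058·73) = (1533/5)/(2883/500) = 51100/961 ≈ 53.174
Max retention: S = 1000/(51100/961) − 10 = 4500/511 in (≈ 8.806 in)
Ia = 0.2S: 0.2·8.806 = 1.761 in (exactly 900/511)
P − Ia = 4.940 − 1.761 = 81217/25550 ≈ 3.179 in (> 0, runoff occurs)
Q: (81217/25550)² ÷ (306217/25550) = 6596201089/7823844350 in (≈ 0.843 in)

Q = 6596201089/7823844350 in ≈ 0.843 in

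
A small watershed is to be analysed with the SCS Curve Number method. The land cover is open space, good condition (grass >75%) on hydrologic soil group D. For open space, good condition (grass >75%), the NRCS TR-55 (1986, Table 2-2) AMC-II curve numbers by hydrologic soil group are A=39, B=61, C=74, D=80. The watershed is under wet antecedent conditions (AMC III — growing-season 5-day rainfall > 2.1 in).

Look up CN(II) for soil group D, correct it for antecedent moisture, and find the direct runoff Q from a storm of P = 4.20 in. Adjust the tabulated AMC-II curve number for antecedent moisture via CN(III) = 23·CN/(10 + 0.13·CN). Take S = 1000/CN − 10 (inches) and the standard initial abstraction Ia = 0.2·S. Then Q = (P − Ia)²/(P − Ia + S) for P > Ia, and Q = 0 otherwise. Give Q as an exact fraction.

Q = 209764/67045 in ≈ 3.129 in

NRCS table: open space, good condition (grass >75%), soil group D → CN(II) = 80
Adjust CN=80 to AMC III: 23·80/(10 + 0.13·80) → 1840 ÷ (102/5) = 4600/51 ≈ 90.196
Max retention: S = 1000/(4600/51) − 10 = 25/23 in (≈ 1.087 in)
Initial abstraction Ia = S/5 = (25/23)/5 = 5/23 ≈ 0.217 in
Excess rainfall: 4.200 − 0.217 = 3.983 in; P > Ia so Q > 0
Q = (458/115)²/((458/115) + 25/23) = (209764/13225)/(583/115) = 209764/67045 in ≈ 3.129 in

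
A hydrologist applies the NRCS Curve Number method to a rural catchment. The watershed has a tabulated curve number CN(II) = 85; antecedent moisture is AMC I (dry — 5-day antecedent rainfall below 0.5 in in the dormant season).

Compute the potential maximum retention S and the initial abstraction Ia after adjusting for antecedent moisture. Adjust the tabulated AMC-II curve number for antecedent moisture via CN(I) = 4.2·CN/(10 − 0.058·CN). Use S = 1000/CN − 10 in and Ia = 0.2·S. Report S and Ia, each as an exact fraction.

S = 500/119 in ≈ 4.202 in; Ia = 100/119 in ≈ 0.840 in

CN(I) from CN(II)=85: (4.2·85)/(10 − 0.058·85) = 11900/169 ≈ 70.414
Retention S: 1000/CN − 10 with CN=70.414 → S = 500/119 ≈ 4.202 in
Initial abstraction Ia = S/5 = (500/119)/5 = 100/119 ≈ 0.840 in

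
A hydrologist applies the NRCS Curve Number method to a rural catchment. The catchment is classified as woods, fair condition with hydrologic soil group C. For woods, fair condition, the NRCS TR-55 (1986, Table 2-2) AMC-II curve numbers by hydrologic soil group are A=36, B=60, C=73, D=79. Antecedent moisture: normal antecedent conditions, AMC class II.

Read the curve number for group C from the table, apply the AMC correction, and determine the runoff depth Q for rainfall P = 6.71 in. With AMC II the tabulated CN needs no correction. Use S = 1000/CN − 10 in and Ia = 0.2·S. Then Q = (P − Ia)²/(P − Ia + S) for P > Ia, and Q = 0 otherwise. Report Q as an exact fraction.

NRCS table: woods, fair condition, soil group C → CN(II) = 73
Average conditions: CN = 73 (no AMC adjustment).
Max retention: S = 1000/73 − 10 = 270/73 in (≈ 3.699 in)
Ia = 0.2·(270/73) = 54/73 in ≈ 0.740 in
Since P=6.710 > Ia=0.740: effective rainfall P−Ia = 43583/7300 in
Runoff Q = (P−Ia)²/(P−Ia+S) = (5.970)²/(5.970+3.699) = 1899477889/515255900 ≈ 3.686 in

Q = 1899477889/515255900 in ≈ 3.686 in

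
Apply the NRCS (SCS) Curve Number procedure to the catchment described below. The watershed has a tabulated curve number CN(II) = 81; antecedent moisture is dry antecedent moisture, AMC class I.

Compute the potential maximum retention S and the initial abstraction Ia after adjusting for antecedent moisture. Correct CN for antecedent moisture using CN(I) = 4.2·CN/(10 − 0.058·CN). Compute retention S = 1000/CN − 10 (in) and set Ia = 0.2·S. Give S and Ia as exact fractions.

S = 9500/1701 in ≈ 5.585 in; Ia = 1900/1701 in ≈ 1.117 in

Adjust CN=81 to AMC I: 4.2·81/(10 − 0.058·81) → (1701/5) ÷ (2651/500) = 170100/2651 ≈ 64.164
Retention S: 1000/CN − 10 with CN=64.164 → S = 9500/1701 ≈ 5.585 in
Ia = 0.2·(9500/1701) = 1900/1701 in ≈ 1.117 in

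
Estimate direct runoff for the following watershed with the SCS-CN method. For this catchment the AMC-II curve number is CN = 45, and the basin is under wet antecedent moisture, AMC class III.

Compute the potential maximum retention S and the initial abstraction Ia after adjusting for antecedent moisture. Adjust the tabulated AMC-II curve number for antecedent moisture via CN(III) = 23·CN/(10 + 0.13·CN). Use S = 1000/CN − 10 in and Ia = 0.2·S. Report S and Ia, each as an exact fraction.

Adjust CN=45 to AMC III: 23·45/(10 + 0.13·45) → 1035 ÷ (317/20) = 20700/317 ≈ 65.300
Retention S: 1000/CN − 10 with CN=65.300 → S = 1100/207 ≈ 5.314 in
Ia = 0.2·(1100/207) = 220/207 in ≈ 1.063 in

S = 1100/207 in ≈ 5.314 in; Ia = 220/207 in ≈ 1.063 in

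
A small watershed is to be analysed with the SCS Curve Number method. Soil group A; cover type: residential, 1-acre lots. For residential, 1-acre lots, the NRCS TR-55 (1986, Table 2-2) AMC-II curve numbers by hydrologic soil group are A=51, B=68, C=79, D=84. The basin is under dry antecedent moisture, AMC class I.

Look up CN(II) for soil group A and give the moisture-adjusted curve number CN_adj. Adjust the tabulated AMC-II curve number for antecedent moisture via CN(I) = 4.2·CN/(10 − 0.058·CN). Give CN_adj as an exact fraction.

NRCS table: residential, 1-acre lots, soil group A → CN(II) = 51
CN(I) from CN(II)=51: (4.2·51)/(10 − 0.058·51) = 15300/503 ≈ 30.417

CN_adj = 15300/503 ≈ 30.417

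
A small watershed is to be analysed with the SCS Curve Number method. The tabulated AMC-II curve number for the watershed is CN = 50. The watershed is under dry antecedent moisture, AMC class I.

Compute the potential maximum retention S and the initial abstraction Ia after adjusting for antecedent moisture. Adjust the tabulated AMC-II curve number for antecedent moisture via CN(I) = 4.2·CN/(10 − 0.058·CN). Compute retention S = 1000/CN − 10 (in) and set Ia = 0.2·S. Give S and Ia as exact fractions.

Adjust CN=50 to AMC I: 4.2·50/(10 − 0.058·50) → 210 ÷ (71/10) = 2100/71 ≈ 29.577
Retention S: 1000/CN − 10 with CN=29.577 → S = 500/21 ≈ 23.810 in
Ia = 0.2S: 0.2·23.810 = 4.762 in (exactly 100/21)

S = 500/21 in ≈ 23.810 in; Ia = 100/21 in ≈ 4.762 in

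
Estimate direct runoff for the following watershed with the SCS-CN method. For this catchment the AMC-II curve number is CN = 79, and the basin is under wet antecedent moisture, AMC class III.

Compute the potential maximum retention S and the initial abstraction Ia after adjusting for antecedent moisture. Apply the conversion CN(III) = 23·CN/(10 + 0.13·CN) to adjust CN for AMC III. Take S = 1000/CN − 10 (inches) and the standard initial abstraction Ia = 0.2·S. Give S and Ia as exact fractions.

S = 2100/1817 in ≈ 1.156 in; Ia = 420/1817 in ≈ 0.231 in

CN(III) from CN(II)=79: (23·79)/(10 + 0.13·79) = 181700/2027 ≈ 89.640
S = 1000/(181700/2027) − 10 = 2100/1817 in ≈ 1.156 in
Initial abstraction Ia = S/5 = (2100/1817)/5 = 420/1817 ≈ 0.231 in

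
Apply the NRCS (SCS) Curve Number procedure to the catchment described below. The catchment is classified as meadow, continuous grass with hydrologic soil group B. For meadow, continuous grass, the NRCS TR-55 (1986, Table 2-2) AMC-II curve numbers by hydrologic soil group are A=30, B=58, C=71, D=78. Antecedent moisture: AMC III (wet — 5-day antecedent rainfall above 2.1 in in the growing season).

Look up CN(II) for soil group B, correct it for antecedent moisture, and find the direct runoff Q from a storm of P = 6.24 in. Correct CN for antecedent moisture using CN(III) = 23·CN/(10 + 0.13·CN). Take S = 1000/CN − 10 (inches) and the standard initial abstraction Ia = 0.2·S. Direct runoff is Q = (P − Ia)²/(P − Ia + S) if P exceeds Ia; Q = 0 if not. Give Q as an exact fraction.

Q = 243110464/67650475 in ≈ 3.594 in

NRCS table: meadow, continuous grass, soil group B → CN(II) = 58
CN(III) from CN(II)=58: (23·58)/(10 + 0.13·58) = 66700/877 ≈ 76.055
S = 1000/(66700/877) − 10 = 2100/667 in ≈ 3.148 in
Ia = 0.2·(2100/667) = 420/667 in ≈ 0.630 in
Since P=6.240 > Ia=0.630: effective rainfall P−Ia = 93552/16675 in
Runoff Q = (P−Ia)²/(P−Ia+S) = (5.610)²/(5.610+3.148) = 243110464/67650475 ≈ 3.594 in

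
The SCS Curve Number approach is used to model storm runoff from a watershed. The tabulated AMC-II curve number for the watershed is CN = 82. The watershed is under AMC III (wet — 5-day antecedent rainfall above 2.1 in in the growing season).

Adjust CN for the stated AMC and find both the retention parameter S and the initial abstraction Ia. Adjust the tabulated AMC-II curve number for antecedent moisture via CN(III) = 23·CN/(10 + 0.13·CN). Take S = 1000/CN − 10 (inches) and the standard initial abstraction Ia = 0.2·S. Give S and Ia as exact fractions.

Adjust CN=82 to AMC III: 23·82/(10 + 0.13·82) → 1886 ÷ (1033/50) = 94300/1033 ≈ 91.288
Retention S: 1000/CN − 10 with CN=91.288 → S = 900/943 ≈ 0.954 in
Ia = 0.2S: 0.2·0.954 = 0.191 in (exactly 180/943)

S = 900/943 in ≈ 0.954 in; Ia = 180/943 in ≈ 0.191 in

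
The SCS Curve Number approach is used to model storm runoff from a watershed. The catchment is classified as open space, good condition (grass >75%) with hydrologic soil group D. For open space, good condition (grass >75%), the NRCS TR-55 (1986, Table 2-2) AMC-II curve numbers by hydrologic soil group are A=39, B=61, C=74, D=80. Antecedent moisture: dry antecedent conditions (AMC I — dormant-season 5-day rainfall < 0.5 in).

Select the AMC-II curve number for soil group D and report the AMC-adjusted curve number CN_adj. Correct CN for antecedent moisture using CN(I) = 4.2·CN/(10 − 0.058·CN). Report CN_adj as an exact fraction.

NRCS table: open space, good condition (grass >75%), soil group D → CN(II) = 80
Adjust CN=80 to AMC I: 4.2·80/(10 − 0.058·80) → 336 ÷ (134/25) = 4200/67 ≈ 62.687

CN_adj = 4200/67 ≈ 62.687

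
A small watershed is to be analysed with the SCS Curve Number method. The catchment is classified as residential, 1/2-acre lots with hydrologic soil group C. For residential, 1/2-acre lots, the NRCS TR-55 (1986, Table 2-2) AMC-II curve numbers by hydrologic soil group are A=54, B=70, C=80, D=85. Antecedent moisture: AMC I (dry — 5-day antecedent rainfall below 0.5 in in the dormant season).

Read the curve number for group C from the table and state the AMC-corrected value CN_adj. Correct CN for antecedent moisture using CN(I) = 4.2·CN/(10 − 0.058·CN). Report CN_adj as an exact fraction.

NRCS table: residential, 1/2-acre lots, soil group C → CN(II) = 80
Adjust CN=80 to AMC I: 4.2·80/(10 − 0.058·80) → 336 ÷ (134/25) = 4200/67 ≈ 62.687

CN_adj = 4200/67 ≈ 62.687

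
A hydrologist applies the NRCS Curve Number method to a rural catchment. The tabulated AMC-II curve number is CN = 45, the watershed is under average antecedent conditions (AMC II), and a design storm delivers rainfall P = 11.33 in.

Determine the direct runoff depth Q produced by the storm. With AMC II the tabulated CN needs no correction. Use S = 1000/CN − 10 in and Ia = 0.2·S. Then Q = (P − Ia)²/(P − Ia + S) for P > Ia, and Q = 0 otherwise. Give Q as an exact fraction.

AMC II — tabulated CN = 45 applies directly.
Max retention: S = 1000/45 − 10 = 110/9 in (≈ 12.222 in)
Ia = 0.2S: 0.2·12.222 = 2.444 in (exactly 22/9)
Since P=11.330 > Ia=2.444: effective rainfall P−Ia = 7997/900 in
Runoff Q = (P−Ia)²/(P−Ia+S) = (8.886)²/(8.886+12.222) = 528529/141300 ≈ 3.740 in

Q = 528529/141300 in ≈ 3.740 in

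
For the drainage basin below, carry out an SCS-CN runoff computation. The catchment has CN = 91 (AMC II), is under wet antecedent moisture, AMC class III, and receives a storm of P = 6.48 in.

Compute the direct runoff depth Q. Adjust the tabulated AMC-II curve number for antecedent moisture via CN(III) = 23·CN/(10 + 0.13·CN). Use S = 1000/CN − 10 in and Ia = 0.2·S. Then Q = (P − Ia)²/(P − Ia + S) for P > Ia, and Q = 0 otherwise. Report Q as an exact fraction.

Wet (AMC III): CN(III) = 23·91/(10 + 0.13·91) = 2093/(2183/100) = 209300/2183 ≈ 95.877
Retention S: 1000/CN − 10 with CN=95.877 → S = 900/2093 ≈ 0.430 in
Ia = 0.2S: 0.2·0.430 = 0.086 in (exactly 180/2093)
Excess rainfall: 6.480 − 0.086 = 6.394 in; P > Ia so Q > 0
Q: (334566/52325)² ÷ (357066/52325) = 6218578242/1037971025 in (≈ 5.991 in)

Q = 6218578242/1037971025 in ≈ 5.991 in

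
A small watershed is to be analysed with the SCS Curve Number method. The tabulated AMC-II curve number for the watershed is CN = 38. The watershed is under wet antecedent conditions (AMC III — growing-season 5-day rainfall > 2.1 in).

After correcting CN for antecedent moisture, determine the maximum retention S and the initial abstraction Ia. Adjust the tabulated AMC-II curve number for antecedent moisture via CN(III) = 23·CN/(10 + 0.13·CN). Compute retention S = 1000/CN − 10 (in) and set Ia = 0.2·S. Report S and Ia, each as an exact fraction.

Adjust CN=38 to AMC III: 23·38/(10 + 0.13·38) → 874 ÷ (747/50) = 43700/747 ≈ 58.501
S = 1000/(43700/747) − 10 = 3100/437 in ≈ 7.094 in
Ia = 0.2·(3100/437) = 620/437 in ≈ 1.419 in

S = 3100/437 in ≈ 7.094 in; Ia = 620/437 in ≈ 1.419 in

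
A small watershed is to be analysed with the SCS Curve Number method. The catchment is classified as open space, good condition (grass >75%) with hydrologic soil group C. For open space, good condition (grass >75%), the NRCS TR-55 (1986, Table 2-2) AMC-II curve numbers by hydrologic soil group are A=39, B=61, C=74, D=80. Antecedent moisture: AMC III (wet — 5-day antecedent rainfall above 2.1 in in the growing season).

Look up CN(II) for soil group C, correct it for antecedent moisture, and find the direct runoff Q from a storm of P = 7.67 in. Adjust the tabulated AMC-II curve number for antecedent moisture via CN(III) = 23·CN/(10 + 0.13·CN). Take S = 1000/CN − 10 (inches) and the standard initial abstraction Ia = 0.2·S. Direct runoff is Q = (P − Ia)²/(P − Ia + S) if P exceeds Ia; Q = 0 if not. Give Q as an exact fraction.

Q = 30213399853/4953585900 in ≈ 6.099 in

NRCS table: open space, good condition (grass >75%), soil group C → CN(II) = 74
Adjust CN=74 to AMC III: 23·74/(10 + 0.13·74) → 1702 ÷ (981/50) = 85100/981 ≈ 86.748
S = 1000/(85100/981) − 10 = 1300/851 in ≈ 1.528 in
Initial abstraction Ia = S/5 = (1300/851)/5 = 260/851 ≈ 0.306 in
Since P=7.670 > Ia=0.306: effective rainfall P−Ia = 626717/85100 in
Q: (626717/85100)² ÷ (756717/85100) = 30213399853/4953585900 in (≈ 6.099 in)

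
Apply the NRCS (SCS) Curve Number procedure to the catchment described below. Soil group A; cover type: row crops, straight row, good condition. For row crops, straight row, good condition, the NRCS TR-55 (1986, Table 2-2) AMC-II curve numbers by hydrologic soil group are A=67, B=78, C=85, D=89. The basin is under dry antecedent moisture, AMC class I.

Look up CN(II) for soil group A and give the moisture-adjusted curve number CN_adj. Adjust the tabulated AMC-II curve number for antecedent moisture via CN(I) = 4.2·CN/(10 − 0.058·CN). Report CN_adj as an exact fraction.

NRCS table: row crops, straight row, good condition, soil group A → CN(II) = 67
Adjust CN=67 to AMC I: 4.2·67/(10 − 0.058·67) → (1407/5) ÷ (3057/500) = 46900/1019 ≈ 46.026

CN_adj = 46900/1019 ≈ 46.026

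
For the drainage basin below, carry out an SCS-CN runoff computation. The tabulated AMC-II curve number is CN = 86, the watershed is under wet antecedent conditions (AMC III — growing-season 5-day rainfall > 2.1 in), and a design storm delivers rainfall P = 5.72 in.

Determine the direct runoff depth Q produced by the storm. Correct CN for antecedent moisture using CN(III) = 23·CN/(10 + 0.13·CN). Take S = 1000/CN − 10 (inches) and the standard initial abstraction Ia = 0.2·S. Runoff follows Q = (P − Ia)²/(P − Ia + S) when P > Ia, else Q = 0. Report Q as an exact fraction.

CN(III) from CN(II)=86: (23·86)/(10 + 0.13·86) = 98900/1059 ≈ 93.390
Retention S: 1000/CN − 10 with CN=93.390 → S = 700/989 ≈ 0.708 in
Ia = 0.2S: 0.2·0.708 = 0.142 in (exactly 140/989)
P − Ia = 5.720 − 0.142 = 137927/24725 ≈ 5.578 in (> 0, runoff occurs)
Runoff Q = (P−Ia)²/(P−Ia+S) = (5.578)²/(5.578+0.708) = 19023857329/3842932575 ≈ 4.950 in

Q = 19023857329/3842932575 in ≈ 4.950 in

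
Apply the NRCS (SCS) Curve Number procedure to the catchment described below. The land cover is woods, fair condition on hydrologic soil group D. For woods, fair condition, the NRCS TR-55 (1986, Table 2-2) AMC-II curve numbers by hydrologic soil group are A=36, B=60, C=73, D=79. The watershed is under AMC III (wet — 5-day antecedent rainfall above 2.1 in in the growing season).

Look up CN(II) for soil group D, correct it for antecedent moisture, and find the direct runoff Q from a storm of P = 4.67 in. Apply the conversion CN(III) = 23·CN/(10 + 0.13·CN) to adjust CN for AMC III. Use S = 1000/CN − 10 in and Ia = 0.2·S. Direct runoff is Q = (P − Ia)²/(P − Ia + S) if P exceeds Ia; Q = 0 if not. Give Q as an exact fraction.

Q = 650505158521/184705136300 in ≈ 3.522 in

NRCS table: woods, fair condition, soil group D → CN(II) = 79
CN(III) from CN(II)=79: (23·79)/(10 + 0.13·79) = 181700/2027 ≈ 89.640
Max retention: S = 1000/(181700/2027) − 10 = 2100/1817 in (≈ 1.156 in)
Initial abstraction Ia = S/5 = (2100/1817)/5 = 420/1817 ≈ 0.231 in
Excess rainfall: 4.670 − 0.231 = 4.439 in; P > Ia so Q > 0
Q = (806539/181700)²/((806539/181700) + 2100/1817) = (650505158521/33014890000)/(1016539/181700) = 650505158521/184705136300 in ≈ 3.522 in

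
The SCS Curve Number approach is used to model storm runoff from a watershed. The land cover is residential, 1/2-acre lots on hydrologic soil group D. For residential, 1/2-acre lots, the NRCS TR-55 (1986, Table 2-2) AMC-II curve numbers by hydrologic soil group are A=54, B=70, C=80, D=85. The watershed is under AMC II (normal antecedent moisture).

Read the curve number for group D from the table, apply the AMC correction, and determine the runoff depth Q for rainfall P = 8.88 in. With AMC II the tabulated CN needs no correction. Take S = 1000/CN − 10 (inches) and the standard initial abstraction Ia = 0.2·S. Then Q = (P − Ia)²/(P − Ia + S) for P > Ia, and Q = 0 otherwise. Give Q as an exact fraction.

Q = 729632/103275 in ≈ 7.065 in

NRCS table: residential, 1/2-acre lots, soil group D → CN(II) = 85
AMC II — tabulated CN = 85 applies directly.
Retention S: 1000/CN − 10 with CN=85.000 → S = 30/17 ≈ 1.765 in
Initial abstraction Ia = S/5 = (30/17)/5 = 6/17 ≈ 0.353 in
P − Ia = 8.880 − 0.353 = 3624/425 ≈ 8.527 in (> 0, runoff occurs)
Q = (3624/425)²/((3624/425) + 30/17) = (13133376/180625)/(4374/425) = 729632/103275 in ≈ 7.065 in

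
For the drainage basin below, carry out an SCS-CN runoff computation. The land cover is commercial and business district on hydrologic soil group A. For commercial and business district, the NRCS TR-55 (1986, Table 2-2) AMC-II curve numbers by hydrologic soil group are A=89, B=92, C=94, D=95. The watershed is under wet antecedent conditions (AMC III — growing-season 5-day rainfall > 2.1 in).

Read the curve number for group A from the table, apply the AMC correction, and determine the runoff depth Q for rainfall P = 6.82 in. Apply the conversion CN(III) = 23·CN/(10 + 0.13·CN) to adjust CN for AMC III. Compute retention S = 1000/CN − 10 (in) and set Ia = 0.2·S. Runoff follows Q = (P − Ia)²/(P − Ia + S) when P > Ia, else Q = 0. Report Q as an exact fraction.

Q = 42909645339/6904223950 in ≈ 6.215 in

NRCS table: commercial and business district, soil group A → CN(II) = 89
Adjust CN=89 to AMC III: 23·89/(10 + 0.13·89) → 2047 ÷ (2157/100) = 204700/2157 ≈ 94.900
Max retention: S = 1000/(204700/2157) − 10 = 1100/2047 in (≈ 0.537 in)
Ia = 0.2·(1100/2047) = 220/2047 in ≈ 0.107 in
Excess rainfall: 6.820 − 0.107 = 6.713 in; P > Ia so Q > 0
Q: (687027/102350)² ÷ (742027/102350) = 42909645339/6904223950 in (≈ 6.215 in)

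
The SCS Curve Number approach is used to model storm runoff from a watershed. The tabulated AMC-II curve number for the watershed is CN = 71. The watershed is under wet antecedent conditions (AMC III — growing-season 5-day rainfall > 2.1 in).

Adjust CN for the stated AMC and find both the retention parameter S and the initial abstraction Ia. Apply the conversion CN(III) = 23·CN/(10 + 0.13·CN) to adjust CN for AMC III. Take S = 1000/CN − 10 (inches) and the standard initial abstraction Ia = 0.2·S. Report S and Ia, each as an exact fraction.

CN(III) from CN(II)=71: (23·71)/(10 + 0.13·71) = 163300/1923 ≈ 84.919
Retention S: 1000/CN − 10 with CN=84.919 → S = 2900/1633 ≈ 1.776 in
Ia = 0.2·(2900/1633) = 580/1633 in ≈ 0.355 in

S = 2900/1633 in ≈ 1.776 in; Ia = 580/1633 in ≈ 0.355 in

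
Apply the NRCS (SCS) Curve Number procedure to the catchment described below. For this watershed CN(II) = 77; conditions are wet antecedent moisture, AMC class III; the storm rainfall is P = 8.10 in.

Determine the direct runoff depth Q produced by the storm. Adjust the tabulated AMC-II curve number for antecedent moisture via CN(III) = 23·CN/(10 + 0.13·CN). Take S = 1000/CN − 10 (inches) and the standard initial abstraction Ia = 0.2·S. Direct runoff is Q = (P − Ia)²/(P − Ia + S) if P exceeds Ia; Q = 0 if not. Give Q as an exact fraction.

Q = 36445369/5418490 in ≈ 6.726 in

CN(III) from CN(II)=77: (23·77)/(10 + 0.13·77) = 7700/87 ≈ 88.506
Max retention: S = 1000/(7700/87) − 10 = 100/77 in (≈ 1.299 in)
Initial abstraction Ia = S/5 = (100/77)/5 = 20/77 ≈ 0.260 in
Excess rainfall: 8.100 − 0.260 = 7.840 in; P > Ia so Q > 0
Q = (6037/770)²/((6037/770) + 100/77) = (36445369/592900)/(7037/770) = 36445369/5418490 in ≈ 6.726 in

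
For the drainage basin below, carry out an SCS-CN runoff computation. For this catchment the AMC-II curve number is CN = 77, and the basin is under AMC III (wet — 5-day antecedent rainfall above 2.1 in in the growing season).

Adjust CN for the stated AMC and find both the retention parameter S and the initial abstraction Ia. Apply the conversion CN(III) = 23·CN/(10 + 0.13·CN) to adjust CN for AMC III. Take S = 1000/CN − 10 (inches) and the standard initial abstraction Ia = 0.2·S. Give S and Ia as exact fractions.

Adjust CN=77 to AMC III: 23·77/(10 + 0.13·77) → 1771 ÷ (2001/100) = 7700/87 ≈ 88.506
S = 1000/(7700/87) − 10 = 100/77 in ≈ 1.299 in
Ia = 0.2·(100/77) = 20/77 in ≈ 0.260 in

S = 100/77 in ≈ 1.299 in; Ia = 20/77 in ≈ 0.260 in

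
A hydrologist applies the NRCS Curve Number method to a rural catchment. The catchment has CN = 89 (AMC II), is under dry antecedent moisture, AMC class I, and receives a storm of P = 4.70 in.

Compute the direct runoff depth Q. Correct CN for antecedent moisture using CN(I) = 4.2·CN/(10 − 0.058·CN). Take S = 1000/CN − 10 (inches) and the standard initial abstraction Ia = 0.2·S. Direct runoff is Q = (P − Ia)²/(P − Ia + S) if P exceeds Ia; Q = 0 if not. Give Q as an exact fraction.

Q = 5904846649/2464145670 in ≈ 2.396 in

CN(I) from CN(II)=89: (4.2·89)/(10 − 0.058·89) = 186900/2419 ≈ 77.263
Max retention: S = 1000/(186900/2419) − 10 = 5500/1869 in (≈ 2.943 in)
Ia = 0.2·(5500/1869) = 1100/1869 in ≈ 0.589 in
Since P=4.700 > Ia=0.589: effective rainfall P−Ia = 76843/18690 in
Q: (76843/18690)² ÷ (131843/18690) = 5904846649/2464145670 in (≈ 2.396 in)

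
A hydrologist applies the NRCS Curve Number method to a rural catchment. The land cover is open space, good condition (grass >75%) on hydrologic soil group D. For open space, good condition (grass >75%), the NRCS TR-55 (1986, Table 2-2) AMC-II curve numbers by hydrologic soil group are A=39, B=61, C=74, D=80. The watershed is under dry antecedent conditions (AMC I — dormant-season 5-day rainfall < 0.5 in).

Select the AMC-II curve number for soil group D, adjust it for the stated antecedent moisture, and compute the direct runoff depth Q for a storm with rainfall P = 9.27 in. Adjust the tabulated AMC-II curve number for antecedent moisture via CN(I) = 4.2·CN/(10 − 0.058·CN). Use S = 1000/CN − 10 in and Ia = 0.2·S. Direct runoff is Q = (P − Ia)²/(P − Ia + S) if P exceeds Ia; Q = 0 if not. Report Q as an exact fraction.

NRCS table: open space, good condition (grass >75%), soil group D → CN(II) = 80
Adjust CN=80 to AMC I: 4.2·80/(10 − 0.058·80) → 336 ÷ (134/25) = 4200/67 ≈ 62.687
Retention S: 1000/CN − 10 with CN=62.687 → S = 125/21 ≈ 5.952 in
Ia = 0.2·(125/21) = 25/21 in ≈ 1.190 in
Excess rainfall: 9.270 − 1.190 = 8.080 in; P > Ia so Q > 0
Runoff Q = (P−Ia)²/(P−Ia+S) = (8.080)²/(8.080+5.952) = 287879089/61880700 ≈ 4.652 in

Q = 287879089/61880700 in ≈ 4.652 in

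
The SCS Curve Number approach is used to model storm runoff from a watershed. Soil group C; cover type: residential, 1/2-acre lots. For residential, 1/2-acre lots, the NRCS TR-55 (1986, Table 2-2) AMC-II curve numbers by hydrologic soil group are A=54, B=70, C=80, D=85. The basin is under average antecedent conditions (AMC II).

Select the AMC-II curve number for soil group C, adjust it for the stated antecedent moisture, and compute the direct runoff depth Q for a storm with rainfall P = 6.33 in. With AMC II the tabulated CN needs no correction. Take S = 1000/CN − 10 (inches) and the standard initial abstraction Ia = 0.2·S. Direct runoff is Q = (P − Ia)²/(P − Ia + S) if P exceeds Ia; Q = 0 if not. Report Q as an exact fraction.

NRCS table: residential, 1/2-acre lots, soil group C → CN(II) = 80
Average conditions: CN = 80 (no AMC adjustment).
Max retention: S = 1000/80 − 10 = 5/2 in (≈ 2.500 in)
Initial abstraction Ia = S/5 = (5/2)/5 = 1/2 ≈ 0.500 in
Excess rainfall: 6.330 − 0.500 = 5.830 in; P > Ia so Q > 0
Runoff Q = (P−Ia)²/(P−Ia+S) = (5.830)²/(5.830+2.500) = 339889/83300 ≈ 4.080 in

Q = 339889/83300 in ≈ 4.080 in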